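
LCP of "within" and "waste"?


Word 1: "within"
Word 2: "waste"
Comparing from start:
  Pos 0: 'w' == 'w'
  Pos 1: 'i' != 'a' (stop)
LCP = "w" (length 1)


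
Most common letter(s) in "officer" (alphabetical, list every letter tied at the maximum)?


Word: "officer"
Letter counts:
  'c': 1
  'e': 1
  'f': 2
  'i': 1
  'o': 1
  'r': 1
Maximum count = 2
Most frequent = 'f' (2 times each)


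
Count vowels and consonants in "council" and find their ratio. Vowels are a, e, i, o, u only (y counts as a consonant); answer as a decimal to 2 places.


Word: "council"
Vowels (a,e,i,o,u): 3
Consonants: 4
Ratio = 3/4
= 0.75


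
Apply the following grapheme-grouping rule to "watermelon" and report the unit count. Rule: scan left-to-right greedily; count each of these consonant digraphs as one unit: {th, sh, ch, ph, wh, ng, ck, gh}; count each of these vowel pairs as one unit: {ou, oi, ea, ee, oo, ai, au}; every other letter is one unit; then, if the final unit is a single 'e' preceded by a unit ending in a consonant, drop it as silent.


Word: "watermelon" (10 letters)
Left-to-right scan:
  (1) 'w' (letter)
  (2) 'a' (letter)
  (3) 't' (letter)
  (4) 'e' (letter)
  (5) 'r' (letter)
  (6) 'm' (letter)
  (7) 'e' (letter)
  (8) 'l' (letter)
  (9) 'o' (letter)
  (10) 'n' (letter)
Units from scan: 10
Sound units = 10 units


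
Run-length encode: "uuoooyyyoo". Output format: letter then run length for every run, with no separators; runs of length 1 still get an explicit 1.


String: "uuoooyyyoo"
Scanning for consecutive runs:
  'u' x 2
  'o' x 3
  'y' x 3
  'o' x 2
RLE = "u2o3y3o2"


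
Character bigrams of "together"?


Word: "together" (length 8)
Number of bigrams = 8 - 2 + 1 = 7
  Position 0: "to"
  Position 1: "og"
  Position 2: "ge"
  Position 3: "et"
  Position 4: "th"
  Position 5: "he"
  Position 6: "er"
Bigrams = "to", "og", "ge", "et", "th", "he", "er"


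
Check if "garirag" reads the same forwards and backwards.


Word: "garirag"
Reversed: "garirag"
Forward == Backward? garirag == garirag
Palindrome = Yes


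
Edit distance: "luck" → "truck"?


Word 1: "luck" (length 4)
Word 2: "truck" (length 5)
One optimal edit sequence (insert/delete/substitute each cost 1):
  1. insert 't'  (+1)
  2. substitute 'l' -> 'r'  (+1)
  3. keep 'u'
  4. keep 'c'
  5. keep 'k'
Total edit operations: 2
Edit distance = 2


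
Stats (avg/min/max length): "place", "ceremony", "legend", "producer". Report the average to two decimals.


Lengths: "place"=5, "ceremony"=8, "legend"=6, "producer"=8
Sum = 27, Count = 4
Average = 27/4 = 6.75
= avg=6.75, min=5, max=8


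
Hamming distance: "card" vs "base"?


Comparing character by character (same length = 4):
  Pos 0: 'c' vs 'b' !=
  Pos 1: 'a' vs 'a' =
  Pos 2: 'r' vs 's' !=
  Pos 3: 'd' vs 'e' !=
Hamming distance = 3


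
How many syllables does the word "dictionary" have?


Word: "dictionary"
Syllable breakdown: dic-tion-ar-y
Counting: 4 parts
= 4 syllables


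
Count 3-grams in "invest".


Word: "invest" (length 6)
Number of 3-grams = length - 3 + 1 = 6 - 3 + 1
= 4


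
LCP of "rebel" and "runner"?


Word 1: "rebel"
Word 2: "runner"
Comparing from start:
  Pos 0: 'r' == 'r'
  Pos 1: 'e' != 'u' (stop)
LCP = "r" (length 1)


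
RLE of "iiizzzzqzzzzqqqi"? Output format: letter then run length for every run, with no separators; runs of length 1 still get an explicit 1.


String: "iiizzzzqzzzzqqqi"
Scanning for consecutive runs:
  'i' x 3
  'z' x 4
  'q' x 1
  'z' x 4
  'q' x 3
  'i' x 1
RLE = "i3z4q1z4q3i1"


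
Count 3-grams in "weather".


Word: "weather" (length 7)
Number of 3-grams = length - 3 + 1 = 7 - 3 + 1
= 5


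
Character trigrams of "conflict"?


Word: "conflict" (length 8)
Number of trigrams = 8 - 3 + 1 = 6
  Position 0: "con"
  Position 1: "onf"
  Position 2: "nfl"
  Position 3: "fli"
  Position 4: "lic"
  Position 5: "ict"
Trigrams = "con", "onf", "nfl", "fli", "lic", "ict"


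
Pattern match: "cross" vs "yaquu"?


Pattern of "cross": [0, 1, 2, 3, 3]
Pattern of "yaquu": [0, 1, 2, 3, 3]
Patterns match
Same pattern = Yes


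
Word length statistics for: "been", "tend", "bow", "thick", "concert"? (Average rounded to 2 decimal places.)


Lengths: "been"=4, "tend"=4, "bow"=3, "thick"=5, "concert"=7
Sum = 23, Count = 5
Average = 23/5 = 4.60
= avg=4.60, min=3, max=7


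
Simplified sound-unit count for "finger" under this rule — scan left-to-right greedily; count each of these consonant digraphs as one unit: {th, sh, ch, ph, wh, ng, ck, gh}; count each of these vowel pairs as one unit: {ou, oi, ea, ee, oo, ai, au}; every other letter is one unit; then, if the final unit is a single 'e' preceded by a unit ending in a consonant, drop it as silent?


Word: "finger" (6 letters)
Left-to-right scan:
  1. 'f' (letter)
  2. 'i' (letter)
  3. 'ng' (digraph)
  4. 'e' (letter)
  5. 'r' (letter)
Units from scan: 5
Sound units = 5 units


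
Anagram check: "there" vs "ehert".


Word 1: "there" → sorted: eehrt
Word 2: "ehert" → sorted: eehrt
Same letters? eehrt == eehrt
Anagram = Yes


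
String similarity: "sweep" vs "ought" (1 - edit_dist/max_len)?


Word 1: "sweep" (length 5)
Word 2: "ought" (length 5)
One optimal edit sequence:
  1. substitute 's' -> 'o'  (+1)
  2. substitute 'w' -> 'u'  (+1)
  3. substitute 'e' -> 'g'  (+1)
  4. substitute 'e' -> 'h'  (+1)
  5. substitute 'p' -> 't'  (+1)
Edit distance = 5
Max length = max(5, 5) = 5
Similarity = 1 - 5/5
= 0.0000


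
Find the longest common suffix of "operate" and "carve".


Word 1: "operate"
Word 2: "carve"
Comparing from end:
  Pos -1: 'e' == 'e'
  Pos -2: 't' != 'v' (stop)
LCS = "e" (length 1)


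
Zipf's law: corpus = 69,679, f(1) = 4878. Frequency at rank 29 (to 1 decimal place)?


Zipf's law: f(r) = f(1) / r
f(1) = 4878
f(29) = 4878 / 29
= 168.2 occurrences


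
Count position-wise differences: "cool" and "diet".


Comparing character by character (same length = 4):
  Pos 0: 'c' vs 'd' !=
  Pos 1: 'o' vs 'i' !=
  Pos 2: 'o' vs 'e' !=
  Pos 3: 'l' vs 't' !=
Hamming distance = 4


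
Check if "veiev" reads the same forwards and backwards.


Word: "veiev"
Reversed: "veiev"
Forward == Backward? veiev == veiev
Palindrome = Yes


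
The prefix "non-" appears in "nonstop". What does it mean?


Prefix: non-
Example: nonstop = non- + stop
Meaning = not


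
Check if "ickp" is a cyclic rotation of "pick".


Word: "pick", Candidate: "ickp"
Method: check if candidate is substring of word+word
"pickpick" contains "ickp"? Yes
Is rotation = Yes


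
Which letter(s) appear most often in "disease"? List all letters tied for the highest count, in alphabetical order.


Word: "disease"
Letter counts:
  'a': 1
  'd': 1
  'e': 2
  'i': 1
  's': 2
Maximum count = 2
Most frequent = 'e', 's' (2 times each)


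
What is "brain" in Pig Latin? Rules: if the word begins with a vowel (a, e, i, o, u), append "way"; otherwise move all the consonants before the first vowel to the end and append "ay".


Word: "brain"
Starts with consonant(s) → move to end, add 'ay'
Consonant cluster: "br"
Pig Latin = "ainbray"


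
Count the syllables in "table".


Word: "table"
Syllable breakdown: ta-ble
Counting: 2 parts
= 2 syllables


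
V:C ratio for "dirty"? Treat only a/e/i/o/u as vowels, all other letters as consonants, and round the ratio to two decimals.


Word: "dirty"
Vowels (a,e,i,o,u): 1
Consonants: 4
Ratio = 1/4
= 0.25


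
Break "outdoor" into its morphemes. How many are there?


Word: "outdoor"
Morphemes: out- + door
Each morpheme carries meaning
= 2 morphemes


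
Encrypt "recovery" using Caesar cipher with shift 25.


Word: "recovery"
Shift: 25
Each letter → (letter + shift) mod 26:
  'r' (17) + 25 = 16 → 'q'
  'e' (4) + 25 = 3 → 'd'
  'c' (2) + 25 = 1 → 'b'
  'o' (14) + 25 = 13 → 'n'
  'v' (21) + 25 = 20 → 'u'
  'e' (4) + 25 = 3 → 'd'
  'r' (17) + 25 = 16 → 'q'
  'y' (24) + 25 = 23 → 'x'
Result = "qdbnudqx"


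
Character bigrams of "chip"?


Word: "chip" (length 4)
Number of bigrams = 4 - 2 + 1 = 3
  Position 0: "ch"
  Position 1: "hi"
  Position 2: "ip"
Bigrams = "ch", "hi", "ip"


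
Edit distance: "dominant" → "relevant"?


Word 1: "dominant" (length 8)
Word 2: "relevant" (length 8)
One optimal edit sequence (insert/delete/substitute each cost 1):
  1. substitute 'd' -> 'r'  (+1)
  2. substitute 'o' -> 'e'  (+1)
  3. substitute 'm' -> 'l'  (+1)
  4. substitute 'i' -> 'e'  (+1)
  5. substitute 'n' -> 'v'  (+1)
  6. keep 'a'
  7. keep 'n'
  8. keep 't'
Total edit operations: 5
Edit distance = 5


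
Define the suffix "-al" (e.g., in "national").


Suffix: -al
Example: national = nation + -al
Meaning = relating to


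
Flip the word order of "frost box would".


Original: "frost box would"
Words (1..n): frost | box | would
Reversed (n..1): would | box | frost
Result = "would box frost"


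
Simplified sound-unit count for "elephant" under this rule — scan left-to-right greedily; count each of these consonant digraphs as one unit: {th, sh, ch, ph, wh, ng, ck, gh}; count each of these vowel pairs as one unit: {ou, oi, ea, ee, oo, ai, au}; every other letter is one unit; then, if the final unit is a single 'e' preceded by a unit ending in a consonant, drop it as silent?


Word: "elephant" (8 letters)
Left-to-right scan:
  1. 'e' (letter)
  2. 'l' (letter)
  3. 'e' (letter)
  4. 'ph' (digraph)
  5. 'a' (letter)
  6. 'n' (letter)
  7. 't' (letter)
Units from scan: 7
Sound units = 7 units


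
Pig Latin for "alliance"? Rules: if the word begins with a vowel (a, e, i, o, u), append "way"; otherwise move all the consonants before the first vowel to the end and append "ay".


Word: "alliance"
Starts with vowel → add 'way'
Pig Latin = "allianceway"


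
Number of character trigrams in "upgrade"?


Word: "upgrade" (length 7)
Number of 3-grams = length - 3 + 1 = 7 - 3 + 1
= 5


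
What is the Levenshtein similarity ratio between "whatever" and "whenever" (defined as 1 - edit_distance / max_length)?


Word 1: "whatever" (length 8)
Word 2: "whenever" (length 8)
One optimal edit sequence:
  1. keep 'w'
  2. keep 'h'
  3. substitute 'a' -> 'e'  (+1)
  4. substitute 't' -> 'n'  (+1)
  5. keep 'e'
  6. keep 'v'
  7. keep 'e'
  8. keep 'r'
Edit distance = 2
Max length = max(8, 8) = 8
Similarity = 1 - 2/8
= 0.7500


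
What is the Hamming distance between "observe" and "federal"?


Comparing character by character (same length = 7):
  Pos 0: 'o' vs 'f' !=
  Pos 1: 'b' vs 'e' !=
  Pos 2: 's' vs 'd' !=
  Pos 3: 'e' vs 'e' =
  Pos 4: 'r' vs 'r' =
  Pos 5: 'v' vs 'a' !=
  Pos 6: 'e' vs 'l' !=
Hamming distance = 5


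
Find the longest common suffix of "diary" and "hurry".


Word 1: "diary"
Word 2: "hurry"
Comparing from end:
  Pos -1: 'y' == 'y'
  Pos -2: 'r' == 'r'
  Pos -3: 'a' != 'r' (stop)
LCS = "ry" (length 2)


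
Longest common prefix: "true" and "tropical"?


Word 1: "true"
Word 2: "tropical"
Comparing from start:
  Pos 0: 't' == 't'
  Pos 1: 'r' == 'r'
  Pos 2: 'u' != 'o' (stop)
LCP = "tr" (length 2)


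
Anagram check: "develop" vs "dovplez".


Word 1: "develop" → sorted: deelopv
Word 2: "dovplez" → sorted: delopvz
Same letters? deelopv != delopvz
Anagram = No


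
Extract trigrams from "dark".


Word: "dark" (length 4)
Number of trigrams = 4 - 3 + 1 = 2
  Position 0: "dar"
  Position 1: "ark"
Trigrams = "dar", "ark"


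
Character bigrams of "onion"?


Word: "onion" (length 5)
Number of bigrams = 5 - 2 + 1 = 4
  Position 0: "on"
  Position 1: "ni"
  Position 2: "io"
  Position 3: "on"
Bigrams = "on", "ni", "io", "on"


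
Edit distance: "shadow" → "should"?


Word 1: "shadow" (length 6)
Word 2: "should" (length 6)
One optimal edit sequence (insert/delete/substitute each cost 1):
  1. keep 's'
  2. keep 'h'
  3. substitute 'a' -> 'o'  (+1)
  4. substitute 'd' -> 'u'  (+1)
  5. substitute 'o' -> 'l'  (+1)
  6. substitute 'w' -> 'd'  (+1)
Total edit operations: 4
Edit distance = 4


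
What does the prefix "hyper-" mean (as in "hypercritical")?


Prefix: hyper-
Example: hypercritical = hyper- + critical
Meaning = over / excessive


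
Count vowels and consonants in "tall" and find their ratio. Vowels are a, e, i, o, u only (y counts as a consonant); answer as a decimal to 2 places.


Word: "tall"
Vowels (a,e,i,o,u): 1
Consonants: 3
Ratio = 1/3
= 0.33


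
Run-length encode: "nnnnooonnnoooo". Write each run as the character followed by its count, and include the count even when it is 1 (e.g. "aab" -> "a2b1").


String: "nnnnooonnnoooo"
Scanning for consecutive runs:
  'n' x 4
  'o' x 3
  'n' x 3
  'o' x 4
RLE = "n4o3n3o4"


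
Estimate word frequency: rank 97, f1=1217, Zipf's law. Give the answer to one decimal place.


Zipf's law: f(r) = f(1) / r
f(1) = 1217
f(97) = 1217 / 97
= 12.5 occurrences


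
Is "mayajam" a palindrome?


Word: "mayajam"
Reversed: "majayam"
Forward == Backward? mayajam != majayam
Palindrome = No


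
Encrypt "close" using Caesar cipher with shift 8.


Word: "close"
Shift: 8
Each letter → (letter + shift) mod 26:
  'c' (2) + 8 = 10 → 'k'
  'l' (11) + 8 = 19 → 't'
  'o' (14) + 8 = 22 → 'w'
  's' (18) + 8 = 0 → 'a'
  'e' (4) + 8 = 12 → 'm'
Result = "ktwam"


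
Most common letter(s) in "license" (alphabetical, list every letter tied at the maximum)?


Word: "license"
Letter counts:
  'c': 1
  'e': 2
  'i': 1
  'l': 1
  'n': 1
  's': 1
Maximum count = 2
Most frequent = 'e' (2 times each)


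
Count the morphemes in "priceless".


Word: "priceless"
Morphemes: price + -less
Each morpheme carries meaning
= 2 morphemes


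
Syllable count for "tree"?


Word: "tree"
Syllable breakdown: tree
Counting: 1 part
= 1 syllable


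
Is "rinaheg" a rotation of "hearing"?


Word: "hearing", Candidate: "rinaheg"
Method: check if candidate is substring of word+word
"hearinghearing" contains "rinaheg"? No
Is rotation = No


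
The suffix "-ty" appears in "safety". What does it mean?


Suffix: -ty
Example: safety = safe + -ty
Meaning = quality of


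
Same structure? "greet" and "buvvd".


Pattern of "greet": [0, 1, 2, 2, 3]
Pattern of "buvvd": [0, 1, 2, 2, 3]
Patterns match
Same pattern = Yes


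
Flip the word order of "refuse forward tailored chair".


Original: "refuse forward tailored chair"
Words (1..n): refuse | forward | tailored | chair
Reversed (n..1): chair | tailored | forward | refuse
Result = "chair tailored forward refuse"


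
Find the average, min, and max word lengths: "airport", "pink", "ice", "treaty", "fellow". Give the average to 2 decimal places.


Lengths: "airport"=7, "pink"=4, "ice"=3, "treaty"=6, "fellow"=6
Sum = 26, Count = 5
Average = 26/5 = 5.20
= avg=5.20, min=3, max=7


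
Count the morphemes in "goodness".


Word: "goodness"
Morphemes: good + -ness
Each morpheme carries meaning
= 2 morphemes


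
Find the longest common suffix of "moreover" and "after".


Word 1: "moreover"
Word 2: "after"
Comparing from end:
  Pos -1: 'r' == 'r'
  Pos -2: 'e' == 'e'
  Pos -3: 'v' != 't' (stop)
LCS = "er" (length 2)


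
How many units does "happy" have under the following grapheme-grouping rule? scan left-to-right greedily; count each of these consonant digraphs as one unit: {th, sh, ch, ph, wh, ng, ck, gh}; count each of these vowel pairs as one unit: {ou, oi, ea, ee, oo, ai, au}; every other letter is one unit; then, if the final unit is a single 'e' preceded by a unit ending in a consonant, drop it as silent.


Word: "happy" (5 letters)
Left-to-right scan:
  [1] 'h' (letter)
  [2] 'a' (letter)
  [3] 'p' (letter)
  [4] 'p' (letter)
  [5] 'y' (letter)
Units from scan: 5
Sound units = 5 units


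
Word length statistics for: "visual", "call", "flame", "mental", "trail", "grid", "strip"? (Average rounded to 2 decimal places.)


Lengths: "visual"=6, "call"=4, "flame"=5, "mental"=6, "trail"=5, "grid"=4, "strip"=5
Sum = 35, Count = 7
Average = 35/7 = 5.00
= avg=5.00, min=4, max=6


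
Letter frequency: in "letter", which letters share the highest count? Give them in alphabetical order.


Word: "letter"
Letter counts:
  'e': 2
  'l': 1
  'r': 1
  't': 2
Maximum count = 2
Most frequent = 'e', 't' (2 times each)


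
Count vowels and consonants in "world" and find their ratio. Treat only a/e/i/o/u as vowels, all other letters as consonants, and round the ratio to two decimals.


Word: "world"
Vowels (a,e,i,o,u): 1
Consonants: 4
Ratio = 1/4
= 0.25


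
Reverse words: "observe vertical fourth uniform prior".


Original: "observe vertical fourth uniform prior"
Words (1..n): observe | vertical | fourth | uniform | prior
Reversed (n..1): prior | uniform | fourth | vertical | observe
Result = "prior uniform fourth vertical observe"


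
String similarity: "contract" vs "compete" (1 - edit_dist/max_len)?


Word 1: "contract" (length 8)
Word 2: "compete" (length 7)
One optimal edit sequence:
  1. keep 'c'
  2. keep 'o'
  3. delete 'n'  (+1)
  4. substitute 't' -> 'm'  (+1)
  5. substitute 'r' -> 'p'  (+1)
  6. substitute 'a' -> 'e'  (+1)
  7. substitute 'c' -> 't'  (+1)
  8. substitute 't' -> 'e'  (+1)
Edit distance = 6
Max length = max(8, 7) = 8
Similarity = 1 - 6/8
= 0.2500


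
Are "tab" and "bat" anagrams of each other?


Word 1: "tab" → sorted: abt
Word 2: "bat" → sorted: abt
Same letters? abt == abt
Anagram = Yes


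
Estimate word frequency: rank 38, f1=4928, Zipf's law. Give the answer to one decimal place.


Zipf's law: f(r) = f(1) / r
f(1) = 4928
f(38) = 4928 / 38
= 129.7 occurrences


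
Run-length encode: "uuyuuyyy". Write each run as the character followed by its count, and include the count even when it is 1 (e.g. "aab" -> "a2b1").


String: "uuyuuyyy"
Scanning for consecutive runs:
  'u' x 2
  'y' x 1
  'u' x 2
  'y' x 3
RLE = "u2y1u2y3"


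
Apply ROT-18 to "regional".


Word: "regional"
Shift: 18
Each letter → (letter + shift) mod 26:
  'r' (17) + 18 = 9 → 'j'
  'e' (4) + 18 = 22 → 'w'
  'g' (6) + 18 = 24 → 'y'
  'i' (8) + 18 = 0 → 'a'
  'o' (14) + 18 = 6 → 'g'
  'n' (13) + 18 = 5 → 'f'
  'a' (0) + 18 = 18 → 's'
  'l' (11) + 18 = 3 → 'd'
Result = "jwyagfsd"


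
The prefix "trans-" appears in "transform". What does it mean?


Prefix: trans-
Example: transform (trans- + form)
Meaning = across


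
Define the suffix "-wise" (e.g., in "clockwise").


Suffix: -wise
As in: clockwise -> clock + -wise
Meaning = in the manner of


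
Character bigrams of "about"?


Word: "about" (length 5)
Number of bigrams = 5 - 2 + 1 = 4
  Position 0: "ab"
  Position 1: "bo"
  Position 2: "ou"
  Position 3: "ut"
Bigrams = "ab", "bo", "ou", "ut"


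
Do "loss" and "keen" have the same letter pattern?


Pattern of "loss": [0, 1, 2, 2]
Pattern of "keen": [0, 1, 1, 2]
Patterns do not match
Same pattern = No


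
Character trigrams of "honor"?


Word: "honor" (length 5)
Number of trigrams = 5 - 3 + 1 = 3
  Position 0: "hon"
  Position 1: "ono"
  Position 2: "nor"
Trigrams = "hon", "ono", "nor"


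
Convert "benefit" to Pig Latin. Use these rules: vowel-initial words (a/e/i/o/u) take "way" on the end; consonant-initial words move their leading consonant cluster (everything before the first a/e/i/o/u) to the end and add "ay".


Word: "benefit"
Starts with consonant(s) → move to end, add 'ay'
Consonant cluster: "b"
Pig Latin = "enefitbay"


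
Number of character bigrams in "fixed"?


Word: "fixed" (length 5)
Number of 2-grams = length - 2 + 1 = 5 - 2 + 1
= 4


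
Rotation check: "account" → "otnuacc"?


Word: "account", Candidate: "otnuacc"
Method: check if candidate is substring of word+word
"accountaccount" contains "otnuacc"? No
Is rotation = No


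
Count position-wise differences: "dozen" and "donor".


Comparing character by character (same length = 5):
  Pos 0: 'd' vs 'd' =
  Pos 1: 'o' vs 'o' =
  Pos 2: 'z' vs 'n' !=
  Pos 3: 'e' vs 'o' !=
  Pos 4: 'n' vs 'r' !=
Hamming distance = 3


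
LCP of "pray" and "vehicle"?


Word 1: "pray"
Word 2: "vehicle"
Comparing from start:
  Pos 0: 'p' != 'v' (stop)
LCP = "" (length 0)


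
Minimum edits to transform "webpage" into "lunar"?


Word 1: "webpage" (length 7)
Word 2: "lunar" (length 5)
One optimal edit sequence (insert/delete/substitute each cost 1):
  1. delete 'w'  (+1)
  2. substitute 'e' -> 'l'  (+1)
  3. substitute 'b' -> 'u'  (+1)
  4. substitute 'p' -> 'n'  (+1)
  5. keep 'a'
  6. delete 'g'  (+1)
  7. substitute 'e' -> 'r'  (+1)
Total edit operations: 6
Edit distance = 6


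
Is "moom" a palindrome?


Word: "moom"
Reversed: "moom"
Forward == Backward? moom == moom
Palindrome = Yes


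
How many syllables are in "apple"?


Word: "apple"
Syllable breakdown: ap · ple
Counting: 2 parts
= 2 syllables


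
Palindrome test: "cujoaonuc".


Word: "cujoaonuc"
Reversed: "cunoaojuc"
Forward == Backward? cujoaonuc != cunoaojuc
Palindrome = No


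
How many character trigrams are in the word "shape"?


Word: "shape" (length 5)
Number of 3-grams = length - 3 + 1 = 5 - 3 + 1
= 3


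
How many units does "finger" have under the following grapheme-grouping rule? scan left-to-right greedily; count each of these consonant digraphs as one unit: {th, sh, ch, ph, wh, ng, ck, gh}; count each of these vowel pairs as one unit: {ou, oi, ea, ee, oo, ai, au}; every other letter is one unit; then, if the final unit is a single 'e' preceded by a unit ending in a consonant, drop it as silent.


Word: "finger" (6 letters)
Left-to-right scan:
  (1) 'f' (letter)
  (2) 'i' (letter)
  (3) 'ng' (digraph)
  (4) 'e' (letter)
  (5) 'r' (letter)
Units from scan: 5
Sound units = 5 units


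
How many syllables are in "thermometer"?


Word: "thermometer"
Syllable breakdown: ther | mom | e | ter
Counting: 4 parts
= 4 syllables


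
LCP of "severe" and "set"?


Word 1: "severe"
Word 2: "set"
Comparing from start:
  Pos 0: 's' == 's'
  Pos 1: 'e' == 'e'
  Pos 2: 'v' != 't' (stop)
LCP = "se" (length 2)


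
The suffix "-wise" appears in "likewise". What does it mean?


Suffix: -wise
As in: likewise -> like + -wise
Meaning = in the manner of


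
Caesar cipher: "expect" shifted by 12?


Word: "expect"
Shift: 12
Each letter → (letter + shift) mod 26:
  'e' (4) + 12 = 16 → 'q'
  'x' (23) + 12 = 9 → 'j'
  'p' (15) + 12 = 1 → 'b'
  'e' (4) + 12 = 16 → 'q'
  'c' (2) + 12 = 14 → 'o'
  't' (19) + 12 = 5 → 'f'
Result = "qjbqof"


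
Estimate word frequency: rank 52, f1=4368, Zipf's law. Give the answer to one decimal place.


Zipf's law: f(r) = f(1) / r
f(1) = 4368
f(52) = 4368 / 52
= 84.0 occurrences


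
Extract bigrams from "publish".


Word: "publish" (length 7)
Number of bigrams = 7 - 2 + 1 = 6
  Position 0: "pu"
  Position 1: "ub"
  Position 2: "bl"
  Position 3: "li"
  Position 4: "is"
  Position 5: "sh"
Bigrams = "pu", "ub", "bl", "li", "is", "sh"


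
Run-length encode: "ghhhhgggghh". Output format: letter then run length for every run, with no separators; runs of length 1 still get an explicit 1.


String: "ghhhhgggghh"
Scanning for consecutive runs:
  'g' x 1
  'h' x 4
  'g' x 4
  'h' x 2
RLE = "g1h4g4h2"


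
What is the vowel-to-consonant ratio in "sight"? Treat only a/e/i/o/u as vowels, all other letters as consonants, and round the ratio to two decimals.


Word: "sight"
Vowels (a,e,i,o,u): 1
Consonants: 4
Ratio = 1/4
= 0.25


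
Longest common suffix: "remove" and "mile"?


Word 1: "remove"
Word 2: "mile"
Comparing from end:
  Pos -1: 'e' == 'e'
  Pos -2: 'v' != 'l' (stop)
LCS = "e" (length 1)


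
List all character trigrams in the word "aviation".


Word: "aviation" (length 8)
Number of trigrams = 8 - 3 + 1 = 6
  Position 0: "avi"
  Position 1: "via"
  Position 2: "iat"
  Position 3: "ati"
  Position 4: "tio"
  Position 5: "ion"
Trigrams = "avi", "via", "iat", "ati", "tio", "ion"


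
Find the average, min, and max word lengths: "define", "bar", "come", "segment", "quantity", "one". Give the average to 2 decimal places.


Lengths: "define"=6, "bar"=3, "come"=4, "segment"=7, "quantity"=8, "one"=3
Sum = 31, Count = 6
Average = 31/6 = 5.17
= avg=5.17, min=3, max=8


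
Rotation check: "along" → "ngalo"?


Word: "along", Candidate: "ngalo"
Method: check if candidate is substring of word+word
"alongalong" contains "ngalo"? Yes
Is rotation = Yes


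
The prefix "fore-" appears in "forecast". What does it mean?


Prefix: fore-
Example: forecast = fore- + cast
Meaning = before


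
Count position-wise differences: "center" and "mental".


Comparing character by character (same length = 6):
  Pos 0: 'c' vs 'm' !=
  Pos 1: 'e' vs 'e' =
  Pos 2: 'n' vs 'n' =
  Pos 3: 't' vs 't' =
  Pos 4: 'e' vs 'a' !=
  Pos 5: 'r' vs 'l' !=
Hamming distance = 3


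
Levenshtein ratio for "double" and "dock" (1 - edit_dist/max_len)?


Word 1: "double" (length 6)
Word 2: "dock" (length 4)
One optimal edit sequence:
  1. keep 'd'
  2. keep 'o'
  3. delete 'u'  (+1)
  4. delete 'b'  (+1)
  5. substitute 'l' -> 'c'  (+1)
  6. substitute 'e' -> 'k'  (+1)
Edit distance = 4
Max length = max(6, 4) = 6
Similarity = 1 - 4/6
= 0.3333


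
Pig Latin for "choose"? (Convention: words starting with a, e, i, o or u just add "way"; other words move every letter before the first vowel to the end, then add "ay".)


Word: "choose"
Starts with consonant(s) → move to end, add 'ay'
Consonant cluster: "ch"
Pig Latin = "oosechay"


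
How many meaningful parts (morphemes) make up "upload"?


Word: "upload"
Morphemes: up- + load
Each morpheme carries meaning
= 2 morphemes


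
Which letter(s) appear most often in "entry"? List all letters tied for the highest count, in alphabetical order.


Word: "entry"
Letter counts:
  'e': 1
  'n': 1
  'r': 1
  't': 1
  'y': 1
Maximum count = 1
Most frequent = 'e', 'n', 'r', 't', 'y' (1 time each)


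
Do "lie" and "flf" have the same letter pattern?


Pattern of "lie": [0, 1, 2]
Pattern of "flf": [0, 1, 0]
Patterns do not match
Same pattern = No


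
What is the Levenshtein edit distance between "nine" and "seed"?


Word 1: "nine" (length 4)
Word 2: "seed" (length 4)
One optimal edit sequence (insert/delete/substitute each cost 1):
  1. substitute 'n' -> 's'  (+1)
  2. substitute 'i' -> 'e'  (+1)
  3. substitute 'n' -> 'e'  (+1)
  4. substitute 'e' -> 'd'  (+1)
Total edit operations: 4
Edit distance = 4


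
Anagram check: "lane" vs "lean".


Word 1: "lane" → sorted: aeln
Word 2: "lean" → sorted: aeln
Same letters? aeln == aeln
Anagram = Yes


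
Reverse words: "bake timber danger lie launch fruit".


Original: "bake timber danger lie launch fruit"
Words (1..n): bake | timber | danger | lie | launch | fruit
Reversed (n..1): fruit | launch | lie | danger | timber | bake
Result = "fruit launch lie danger timber bake"


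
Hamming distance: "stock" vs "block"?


Comparing character by character (same length = 5):
  Pos 0: 's' vs 'b' !=
  Pos 1: 't' vs 'l' !=
  Pos 2: 'o' vs 'o' =
  Pos 3: 'c' vs 'c' =
  Pos 4: 'k' vs 'k' =
Hamming distance = 2


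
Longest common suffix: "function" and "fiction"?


Word 1: "function"
Word 2: "fiction"
Comparing from end:
  Pos -1: 'n' == 'n'
  Pos -2: 'o' == 'o'
  Pos -3: 'i' == 'i'
  Pos -4: 't' == 't'
  Pos -5: 'c' == 'c'
  Pos -6: 'n' != 'i' (stop)
LCS = "ction" (length 5)


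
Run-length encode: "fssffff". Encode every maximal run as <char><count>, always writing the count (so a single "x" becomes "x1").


String: "fssffff"
Scanning for consecutive runs:
  'f' x 1
  's' x 2
  'f' x 4
RLE = "f1s2f4"


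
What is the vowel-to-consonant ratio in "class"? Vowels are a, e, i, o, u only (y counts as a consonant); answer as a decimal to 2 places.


Word: "class"
Vowels (a,e,i,o,u): 1
Consonants: 4
Ratio = 1/4
= 0.25


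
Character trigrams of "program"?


Word: "program" (length 7)
Number of trigrams = 7 - 3 + 1 = 5
  Position 0: "pro"
  Position 1: "rog"
  Position 2: "ogr"
  Position 3: "gra"
  Position 4: "ram"
Trigrams = "pro", "rog", "ogr", "gra", "ram"


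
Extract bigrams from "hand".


Word: "hand" (length 4)
Number of bigrams = 4 - 2 + 1 = 3
  Position 0: "ha"
  Position 1: "an"
  Position 2: "nd"
Bigrams = "ha", "an", "nd"


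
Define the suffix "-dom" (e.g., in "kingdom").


Suffix: -dom
As in: kingdom -> king + -dom
Meaning = state / realm


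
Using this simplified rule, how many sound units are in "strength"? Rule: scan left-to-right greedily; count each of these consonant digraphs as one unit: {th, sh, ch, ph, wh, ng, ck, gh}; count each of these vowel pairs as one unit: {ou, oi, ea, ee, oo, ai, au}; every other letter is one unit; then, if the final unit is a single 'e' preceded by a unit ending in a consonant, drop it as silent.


Word: "strength" (8 letters)
Left-to-right scan:
  [1] 's' (letter)
  [2] 't' (letter)
  [3] 'r' (letter)
  [4] 'e' (letter)
  [5] 'ng' (digraph)
  [6] 'th' (digraph)
Units from scan: 6
Sound units = 6 units


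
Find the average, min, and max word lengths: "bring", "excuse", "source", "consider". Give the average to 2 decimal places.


Lengths: "bring"=5, "excuse"=6, "source"=6, "consider"=8
Sum = 25, Count = 4
Average = 25/4 = 6.25
= avg=6.25, min=5, max=8


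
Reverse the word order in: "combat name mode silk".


Original: "combat name mode silk"
Words (1..n): combat | name | mode | silk
Reversed (n..1): silk | mode | name | combat
Result = "silk mode name combat"


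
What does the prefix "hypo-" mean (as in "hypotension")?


Prefix: hypo-
Example: hypotension = hypo- + tension
Meaning = under / below normal


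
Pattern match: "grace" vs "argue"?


Pattern of "grace": [0, 1, 2, 3, 4]
Pattern of "argue": [0, 1, 2, 3, 4]
Patterns match
Same pattern = Yes


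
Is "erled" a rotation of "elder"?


Word: "elder", Candidate: "erled"
Method: check if candidate is substring of word+word
"elderelder" contains "erled"? No
Is rotation = No


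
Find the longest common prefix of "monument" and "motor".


Word 1: "monument"
Word 2: "motor"
Comparing from start:
  Pos 0: 'm' == 'm'
  Pos 1: 'o' == 'o'
  Pos 2: 'n' != 't' (stop)
LCP = "mo" (length 2)


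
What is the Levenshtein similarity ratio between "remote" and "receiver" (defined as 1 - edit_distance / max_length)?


Word 1: "remote" (length 6)
Word 2: "receiver" (length 8)
One optimal edit sequence:
  1. keep 'r'
  2. keep 'e'
  3. insert 'c'  (+1)
  4. substitute 'm' -> 'e'  (+1)
  5. substitute 'o' -> 'i'  (+1)
  6. substitute 't' -> 'v'  (+1)
  7. keep 'e'
  8. insert 'r'  (+1)
Edit distance = 5
Max length = max(6, 8) = 8
Similarity = 1 - 5/8
= 0.3750


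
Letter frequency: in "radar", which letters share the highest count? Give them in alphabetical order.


Word: "radar"
Letter counts:
  'a': 2
  'd': 1
  'r': 2
Maximum count = 2
Most frequent = 'a', 'r' (2 times each)


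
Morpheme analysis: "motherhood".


Word: "motherhood"
Morphemes: mother / -hood
Each morpheme carries meaning
= 2 morphemes


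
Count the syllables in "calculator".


Word: "calculator"
Syllable breakdown: cal / cu / la / tor
Counting: 4 parts
= 4 syllables


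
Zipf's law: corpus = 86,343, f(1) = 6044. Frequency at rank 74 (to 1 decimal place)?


Zipf's law: f(r) = f(1) / r
f(1) = 6044
f(74) = 6044 / 74
= 81.7 occurrences


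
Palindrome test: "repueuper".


Word: "repueuper"
Reversed: "repueuper"
Forward == Backward? repueuper == repueuper
Palindrome = Yes


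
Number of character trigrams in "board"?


Word: "board" (length 5)
Number of 3-grams = length - 3 + 1 = 5 - 3 + 1
= 3


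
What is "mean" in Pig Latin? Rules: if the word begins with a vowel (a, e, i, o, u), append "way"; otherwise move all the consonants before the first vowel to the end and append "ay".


Word: "mean"
Starts with consonant(s) → move to end, add 'ay'
Consonant cluster: "m"
Pig Latin = "eanmay"


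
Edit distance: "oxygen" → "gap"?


Word 1: "oxygen" (length 6)
Word 2: "gap" (length 3)
One optimal edit sequence (insert/delete/substitute each cost 1):
  1. delete 'o'  (+1)
  2. delete 'x'  (+1)
  3. delete 'y'  (+1)
  4. keep 'g'
  5. substitute 'e' -> 'a'  (+1)
  6. substitute 'n' -> 'p'  (+1)
Total edit operations: 5
Edit distance = 5


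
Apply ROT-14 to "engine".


Word: "engine"
Shift: 14
Each letter → (letter + shift) mod 26:
  'e' (4) + 14 = 18 → 's'
  'n' (13) + 14 = 1 → 'b'
  'g' (6) + 14 = 20 → 'u'
  'i' (8) + 14 = 22 → 'w'
  'n' (13) + 14 = 1 → 'b'
  'e' (4) + 14 = 18 → 's'
Result = "sbuwbs"


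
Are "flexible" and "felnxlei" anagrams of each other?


Word 1: "flexible" → sorted: beefillx
Word 2: "felnxlei" → sorted: eefillnx
Same letters? beefillx != eefillnx
Anagram = No


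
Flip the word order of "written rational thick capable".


Original: "written rational thick capable"
Words (1..n): written | rational | thick | capable
Reversed (n..1): capable | thick | rational | written
Result = "capable thick rational written"


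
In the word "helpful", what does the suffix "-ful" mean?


Suffix: -ful
Example: helpful (help + -ful)
Meaning = full of


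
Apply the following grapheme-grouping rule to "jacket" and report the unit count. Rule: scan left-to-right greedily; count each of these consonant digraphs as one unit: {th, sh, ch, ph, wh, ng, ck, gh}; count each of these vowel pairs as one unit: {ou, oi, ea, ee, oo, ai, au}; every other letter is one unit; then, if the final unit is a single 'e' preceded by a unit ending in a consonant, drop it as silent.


Word: "jacket" (6 letters)
Left-to-right scan:
  1. 'j' (letter)
  2. 'a' (letter)
  3. 'ck' (digraph)
  4. 'e' (letter)
  5. 't' (letter)
Units from scan: 5
Sound units = 5 units


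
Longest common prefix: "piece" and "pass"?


Word 1: "piece"
Word 2: "pass"
Comparing from start:
  Pos 0: 'p' == 'p'
  Pos 1: 'i' != 'a' (stop)
LCP = "p" (length 1)


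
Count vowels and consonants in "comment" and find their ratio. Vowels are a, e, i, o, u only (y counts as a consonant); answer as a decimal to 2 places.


Word: "comment"
Vowels (a,e,i,o,u): 2
Consonants: 5
Ratio = 2/5
= 0.40


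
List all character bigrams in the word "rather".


Word: "rather" (length 6)
Number of bigrams = 6 - 2 + 1 = 5
  Position 0: "ra"
  Position 1: "at"
  Position 2: "th"
  Position 3: "he"
  Position 4: "er"
Bigrams = "ra", "at", "th", "he", "er"


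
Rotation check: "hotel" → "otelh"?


Word: "hotel", Candidate: "otelh"
Method: check if candidate is substring of word+word
"hotelhotel" contains "otelh"? Yes
Is rotation = Yes


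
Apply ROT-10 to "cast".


Word: "cast"
Shift: 10
Each letter → (letter + shift) mod 26:
  'c' (2) + 10 = 12 → 'm'
  'a' (0) + 10 = 10 → 'k'
  's' (18) + 10 = 2 → 'c'
  't' (19) + 10 = 3 → 'd'
Result = "mkcd"


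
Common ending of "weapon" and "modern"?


Word 1: "weapon"
Word 2: "modern"
Comparing from end:
  Pos -1: 'n' == 'n'
  Pos -2: 'o' != 'r' (stop)
LCS = "n" (length 1)


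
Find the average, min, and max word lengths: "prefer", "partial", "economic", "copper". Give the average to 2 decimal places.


Lengths: "prefer"=6, "partial"=7, "economic"=8, "copper"=6
Sum = 27, Count = 4
Average = 27/4 = 6.75
= avg=6.75, min=6, max=8


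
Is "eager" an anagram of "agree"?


Word 1: "agree" → sorted: aeegr
Word 2: "eager" → sorted: aeegr
Same letters? aeegr == aeegr
Anagram = Yes


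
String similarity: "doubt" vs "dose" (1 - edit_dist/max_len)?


Word 1: "doubt" (length 5)
Word 2: "dose" (length 4)
One optimal edit sequence:
  1. keep 'd'
  2. keep 'o'
  3. delete 'u'  (+1)
  4. substitute 'b' -> 's'  (+1)
  5. substitute 't' -> 'e'  (+1)
Edit distance = 3
Max length = max(5, 4) = 5
Similarity = 1 - 3/5
= 0.4000


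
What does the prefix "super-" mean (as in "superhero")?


Prefix: super-
Example: superhero = super- + hero
Meaning = above / beyond


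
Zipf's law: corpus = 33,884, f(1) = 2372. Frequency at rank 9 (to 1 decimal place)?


Zipf's law: f(r) = f(1) / r
f(1) = 2372
f(9) = 2372 / 9
= 263.6 occurrences


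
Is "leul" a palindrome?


Word: "leul"
Reversed: "luel"
Forward == Backward? leul != luel
Palindrome = No


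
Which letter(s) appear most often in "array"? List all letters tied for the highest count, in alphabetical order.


Word: "array"
Letter counts:
  'a': 2
  'r': 2
  'y': 1
Maximum count = 2
Most frequent = 'a', 'r' (2 times each)


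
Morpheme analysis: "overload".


Word: "overload"
Morphemes: over- / load
Each morpheme carries meaning
= 2 morphemes


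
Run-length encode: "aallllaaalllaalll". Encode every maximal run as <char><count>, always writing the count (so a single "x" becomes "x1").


String: "aallllaaalllaalll"
Scanning for consecutive runs:
  'a' x 2
  'l' x 4
  'a' x 3
  'l' x 3
  'a' x 2
  'l' x 3
RLE = "a2l4a3l3a2l3"


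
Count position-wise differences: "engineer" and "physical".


Comparing character by character (same length = 8):
  Pos 0: 'e' vs 'p' !=
  Pos 1: 'n' vs 'h' !=
  Pos 2: 'g' vs 'y' !=
  Pos 3: 'i' vs 's' !=
  Pos 4: 'n' vs 'i' !=
  Pos 5: 'e' vs 'c' !=
  Pos 6: 'e' vs 'a' !=
  Pos 7: 'r' vs 'l' !=
Hamming distance = 8


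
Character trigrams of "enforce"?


Word: "enforce" (length 7)
Number of trigrams = 7 - 3 + 1 = 5
  Position 0: "enf"
  Position 1: "nfo"
  Position 2: "for"
  Position 3: "orc"
  Position 4: "rce"
Trigrams = "enf", "nfo", "for", "orc", "rce"


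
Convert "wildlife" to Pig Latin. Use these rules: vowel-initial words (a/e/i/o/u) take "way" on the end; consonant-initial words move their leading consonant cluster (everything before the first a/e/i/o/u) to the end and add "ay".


Word: "wildlife"
Starts with consonant(s) → move to end, add 'ay'
Consonant cluster: "w"
Pig Latin = "ildlifeway"


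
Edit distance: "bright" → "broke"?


Word 1: "bright" (length 6)
Word 2: "broke" (length 5)
One optimal edit sequence (insert/delete/substitute each cost 1):
  1. keep 'b'
  2. keep 'r'
  3. delete 'i'  (+1)
  4. substitute 'g' -> 'o'  (+1)
  5. substitute 'h' -> 'k'  (+1)
  6. substitute 't' -> 'e'  (+1)
Total edit operations: 4
Edit distance = 4


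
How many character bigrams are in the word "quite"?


Word: "quite" (length 5)
Number of 2-grams = length - 2 + 1 = 5 - 2 + 1
= 4


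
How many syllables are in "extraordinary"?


Word: "extraordinary"
Syllable breakdown: ex | traor | di | nar | y
Counting: 5 parts
= 5 syllables


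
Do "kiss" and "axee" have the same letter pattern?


Pattern of "kiss": [0, 1, 2, 2]
Pattern of "axee": [0, 1, 2, 2]
Patterns match
Same pattern = Yes


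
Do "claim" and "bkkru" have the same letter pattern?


Pattern of "claim": [0, 1, 2, 3, 4]
Pattern of "bkkru": [0, 1, 1, 2, 3]
Patterns do not match
Same pattern = No


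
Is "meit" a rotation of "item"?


Word: "item", Candidate: "meit"
Method: check if candidate is substring of word+word
"itemitem" contains "meit"? No
Is rotation = No


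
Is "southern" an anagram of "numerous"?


Word 1: "numerous" → sorted: emnorsuu
Word 2: "southern" → sorted: ehnorstu
Same letters? emnorsuu != ehnorstu
Anagram = No


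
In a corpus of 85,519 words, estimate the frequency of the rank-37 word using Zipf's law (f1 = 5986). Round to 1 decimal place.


Zipf's law: f(r) = f(1) / r
f(1) = 5986
f(37) = 5986 / 37
= 161.8 occurrences


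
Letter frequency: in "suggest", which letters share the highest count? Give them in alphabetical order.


Word: "suggest"
Letter counts:
  'e': 1
  'g': 2
  's': 2
  't': 1
  'u': 1
Maximum count = 2
Most frequent = 'g', 's' (2 times each)


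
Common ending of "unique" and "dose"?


Word 1: "unique"
Word 2: "dose"
Comparing from end:
  Pos -1: 'e' == 'e'
  Pos -2: 'u' != 's' (stop)
LCS = "e" (length 1)
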